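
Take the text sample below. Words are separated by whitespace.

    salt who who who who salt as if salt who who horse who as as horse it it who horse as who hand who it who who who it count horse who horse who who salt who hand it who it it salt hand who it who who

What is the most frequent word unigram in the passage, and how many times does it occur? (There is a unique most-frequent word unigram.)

Unigram frequencies (highest first):
  who: 21
  it: 8
  salt: 5
  horse: 5
  as: 4
  hand: 3
  … (2 more, each ≤ 1)

"who", 21 times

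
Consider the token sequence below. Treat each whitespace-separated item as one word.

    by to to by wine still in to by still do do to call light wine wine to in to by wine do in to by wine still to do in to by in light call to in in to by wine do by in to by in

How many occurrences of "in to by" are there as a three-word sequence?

Scanning the 46 overlapping trigram windows for "in to by":
  position 7–9: in to by
  position 19–21: in to by
  position 24–26: in to by
  position 31–33: in to by
  position 39–41: in to by
  position 45–47: in to by

6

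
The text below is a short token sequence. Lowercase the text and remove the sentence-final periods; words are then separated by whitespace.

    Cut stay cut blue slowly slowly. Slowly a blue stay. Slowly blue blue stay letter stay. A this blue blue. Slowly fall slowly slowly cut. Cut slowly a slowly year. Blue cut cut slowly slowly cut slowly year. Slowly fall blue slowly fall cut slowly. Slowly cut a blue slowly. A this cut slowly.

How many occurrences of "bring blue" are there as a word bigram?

0

Scanning the 53 overlapping bigram windows for "bring blue":
  (none found)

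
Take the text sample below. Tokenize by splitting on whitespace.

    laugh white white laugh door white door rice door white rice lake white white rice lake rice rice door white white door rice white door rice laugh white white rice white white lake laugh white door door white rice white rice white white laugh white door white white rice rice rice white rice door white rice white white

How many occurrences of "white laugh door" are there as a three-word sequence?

Scanning the 56 overlapping trigram windows for "white laugh door":
  position 3–5: white laugh door

1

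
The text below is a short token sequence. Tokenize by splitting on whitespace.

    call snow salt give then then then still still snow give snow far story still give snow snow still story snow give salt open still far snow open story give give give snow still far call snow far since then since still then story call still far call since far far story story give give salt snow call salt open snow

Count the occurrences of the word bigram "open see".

Scanning the 60 overlapping bigram windows for "open see":
  (none found)

0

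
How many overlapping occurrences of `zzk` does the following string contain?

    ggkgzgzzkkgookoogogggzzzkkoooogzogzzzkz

Sliding a length-3 window over the 39 characters (37 positions):
  position 7–9: zzk
  position 23–25: zzk
  position 36–38: zzk

3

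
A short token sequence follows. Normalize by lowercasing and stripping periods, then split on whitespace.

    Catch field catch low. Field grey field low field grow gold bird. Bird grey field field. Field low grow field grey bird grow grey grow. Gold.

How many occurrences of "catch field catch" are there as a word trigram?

1

Scanning the 24 overlapping trigram windows for "catch field catch":
  position 1–3: catch field catch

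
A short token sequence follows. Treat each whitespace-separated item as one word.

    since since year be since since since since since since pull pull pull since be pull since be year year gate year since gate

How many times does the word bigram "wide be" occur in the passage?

Scanning the 23 overlapping bigram windows for "wide be":
  (none found)

0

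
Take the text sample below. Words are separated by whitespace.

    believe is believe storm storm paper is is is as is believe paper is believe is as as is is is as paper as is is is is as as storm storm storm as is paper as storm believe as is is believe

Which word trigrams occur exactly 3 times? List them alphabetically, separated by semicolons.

Trigram counts meeting the condition (exactly 3 times):
  as is is: 3
  is is as: 3

as is is; is is as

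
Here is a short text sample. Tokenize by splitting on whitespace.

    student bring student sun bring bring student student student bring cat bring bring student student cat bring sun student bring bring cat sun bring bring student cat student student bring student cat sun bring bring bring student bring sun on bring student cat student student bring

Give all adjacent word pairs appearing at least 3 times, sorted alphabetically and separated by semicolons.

Bigram counts meeting the condition (at least 3 times):
  bring bring: 6
  bring student: 7
  student bring: 6
  student cat: 4
  student student: 5
  sun bring: 3

bring bring; bring student; student bring; student cat; student student; sun bring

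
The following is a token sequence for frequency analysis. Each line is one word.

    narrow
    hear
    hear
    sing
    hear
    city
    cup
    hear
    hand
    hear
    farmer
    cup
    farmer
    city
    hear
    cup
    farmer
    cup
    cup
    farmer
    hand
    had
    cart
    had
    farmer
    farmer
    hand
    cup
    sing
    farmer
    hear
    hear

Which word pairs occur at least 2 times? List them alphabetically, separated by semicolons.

Bigram counts meeting the condition (at least 2 times):
  cup farmer: 3
  farmer cup: 2
  farmer hand: 2
  hear hear: 2

cup farmer; farmer cup; farmer hand; hear hear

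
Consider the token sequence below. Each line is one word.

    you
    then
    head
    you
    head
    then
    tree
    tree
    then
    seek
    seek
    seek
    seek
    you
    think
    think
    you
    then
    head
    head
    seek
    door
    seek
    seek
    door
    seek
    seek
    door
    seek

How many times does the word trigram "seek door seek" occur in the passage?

3

Scanning the 27 overlapping trigram windows for "seek door seek":
  position 21–23: seek door seek
  position 24–26: seek door seek
  position 27–29: seek door seek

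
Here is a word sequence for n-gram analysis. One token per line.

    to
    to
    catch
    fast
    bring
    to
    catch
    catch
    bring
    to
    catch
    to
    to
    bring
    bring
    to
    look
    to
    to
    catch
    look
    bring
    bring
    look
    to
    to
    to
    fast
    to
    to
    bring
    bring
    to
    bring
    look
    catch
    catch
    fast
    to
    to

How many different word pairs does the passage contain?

18

40 tokens → 39 bigram windows in total.
Repeated bigrams (each contributes count−1 duplicates):
  to to: 7
  bring to: 4
  to catch: 4
  bring bring: 3
  to bring: 3
  bring look: 2
  catch catch: 2
  catch fast: 2
  … (2 more repeated)
21 duplicate windows → 39 − 21 = 18 distinct.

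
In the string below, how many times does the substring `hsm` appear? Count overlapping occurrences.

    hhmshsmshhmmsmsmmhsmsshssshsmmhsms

4

Sliding a length-3 window over the 34 characters (32 positions):
  position 5–7: hsm
  position 18–20: hsm
  position 27–29: hsm
  position 31–33: hsm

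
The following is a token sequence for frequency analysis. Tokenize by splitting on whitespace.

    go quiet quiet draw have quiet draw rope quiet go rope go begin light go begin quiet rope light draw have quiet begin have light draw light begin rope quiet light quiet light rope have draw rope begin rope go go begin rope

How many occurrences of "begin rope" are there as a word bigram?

3

Scanning the 42 overlapping bigram windows for "begin rope":
  position 28–29: begin rope
  position 38–39: begin rope
  position 42–43: begin rope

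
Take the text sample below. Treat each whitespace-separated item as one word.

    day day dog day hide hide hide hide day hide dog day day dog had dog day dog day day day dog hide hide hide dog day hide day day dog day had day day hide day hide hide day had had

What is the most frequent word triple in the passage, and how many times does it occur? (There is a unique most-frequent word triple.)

Trigram frequencies (highest first):
  day day dog: 4
  day dog day: 3
  hide hide hide: 3
  dog day hide: 2
  day hide hide: 2
  hide hide day: 2
  … (20 more, each ≤ 2)

"day day dog", 4 times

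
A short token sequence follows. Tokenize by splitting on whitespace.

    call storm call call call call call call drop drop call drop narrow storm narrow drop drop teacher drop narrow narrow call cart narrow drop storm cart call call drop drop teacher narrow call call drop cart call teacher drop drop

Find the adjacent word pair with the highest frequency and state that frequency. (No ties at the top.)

Bigram frequencies (highest first):
  call call: 7
  call drop: 4
  drop drop: 4
  drop narrow: 2
  narrow drop: 2
  drop teacher: 2
  … (16 more, each ≤ 2)

"call call", 7 times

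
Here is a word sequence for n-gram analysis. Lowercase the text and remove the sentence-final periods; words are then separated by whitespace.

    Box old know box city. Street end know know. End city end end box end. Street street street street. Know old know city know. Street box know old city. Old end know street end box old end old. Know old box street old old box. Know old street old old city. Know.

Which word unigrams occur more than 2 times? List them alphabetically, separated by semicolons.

Unigram counts meeting the condition (more than 2 times):
  box: 7
  city: 5
  end: 8
  know: 11
  old: 12
  street: 9

box; city; end; know; old; street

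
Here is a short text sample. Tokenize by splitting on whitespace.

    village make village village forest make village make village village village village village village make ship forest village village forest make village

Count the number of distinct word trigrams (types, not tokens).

22 tokens → 20 trigram windows in total.
Repeated trigrams (each contributes count−1 duplicates):
  village village village: 4
  forest make village: 2
  make village village: 2
  village forest make: 2
  village make village: 2
  village village forest: 2
8 duplicate windows → 20 − 8 = 12 distinct.

12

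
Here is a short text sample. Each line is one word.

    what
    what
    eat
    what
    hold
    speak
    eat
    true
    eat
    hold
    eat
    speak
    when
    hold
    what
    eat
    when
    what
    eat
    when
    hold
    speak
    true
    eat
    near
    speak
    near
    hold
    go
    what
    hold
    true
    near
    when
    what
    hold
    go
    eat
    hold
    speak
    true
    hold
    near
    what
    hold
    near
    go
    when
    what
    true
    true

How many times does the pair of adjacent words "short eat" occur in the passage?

Scanning the 50 overlapping bigram windows for "short eat":
  (none found)

0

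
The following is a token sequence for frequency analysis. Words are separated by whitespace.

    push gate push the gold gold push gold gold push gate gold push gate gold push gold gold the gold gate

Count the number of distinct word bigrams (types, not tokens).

21 tokens → 20 bigram windows in total.
Repeated bigrams (each contributes count−1 duplicates):
  gold push: 4
  gold gold: 3
  push gate: 3
  gate gold: 2
  push gold: 2
  the gold: 2
10 duplicate windows → 20 − 10 = 10 distinct.

10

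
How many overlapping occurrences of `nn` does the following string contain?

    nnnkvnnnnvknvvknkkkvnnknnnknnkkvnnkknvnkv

10

Sliding a length-2 window over the 41 characters (40 positions):
  position 1–2: nn
  position 2–3: nn
  position 6–7: nn
  position 7–8: nn
  position 8–9: nn
  position 21–22: nn
  position 24–25: nn
  position 25–26: nn
  position 28–29: nn
  position 33–34: nn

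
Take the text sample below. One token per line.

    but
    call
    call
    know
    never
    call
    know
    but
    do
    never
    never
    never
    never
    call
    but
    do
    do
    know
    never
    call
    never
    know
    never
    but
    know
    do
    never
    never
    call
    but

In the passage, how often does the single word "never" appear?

10

Scanning the 30 tokens for "never":
  position 5: never
  position 10: never
  position 11: never
  position 12: never
  position 13: never
  position 19: never
  position 21: never
  position 23: never
  position 27: never
  position 28: never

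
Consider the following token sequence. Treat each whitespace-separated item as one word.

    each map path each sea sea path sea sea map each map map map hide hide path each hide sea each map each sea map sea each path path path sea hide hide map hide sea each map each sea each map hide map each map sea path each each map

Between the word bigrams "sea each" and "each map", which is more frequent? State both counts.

"sea each": 4 occurrences
"each map": 7 occurrences

"each map" (7 vs 4)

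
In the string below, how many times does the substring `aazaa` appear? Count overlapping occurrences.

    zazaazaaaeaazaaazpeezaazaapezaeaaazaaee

Sliding a length-5 window over the 39 characters (35 positions):
  position 4–8: aazaa
  position 11–15: aazaa
  position 22–26: aazaa
  position 33–37: aazaa

4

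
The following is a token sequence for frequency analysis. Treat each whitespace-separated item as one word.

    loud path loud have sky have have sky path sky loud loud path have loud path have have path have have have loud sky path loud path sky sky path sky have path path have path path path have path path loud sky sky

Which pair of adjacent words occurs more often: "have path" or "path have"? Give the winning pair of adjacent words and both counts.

"have path": 4 occurrences
"path have": 5 occurrences

"path have" (5 vs 4)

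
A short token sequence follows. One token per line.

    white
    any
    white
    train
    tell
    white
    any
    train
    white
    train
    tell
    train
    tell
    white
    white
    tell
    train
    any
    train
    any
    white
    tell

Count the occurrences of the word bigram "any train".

2

Scanning the 21 overlapping bigram windows for "any train":
  position 7–8: any train
  position 18–19: any train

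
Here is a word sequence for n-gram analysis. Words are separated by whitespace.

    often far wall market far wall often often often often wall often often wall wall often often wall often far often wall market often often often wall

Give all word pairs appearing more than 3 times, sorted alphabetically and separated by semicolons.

Bigram counts meeting the condition (more than 3 times):
  often often: 7
  often wall: 5
  wall often: 4

often often; often wall; wall often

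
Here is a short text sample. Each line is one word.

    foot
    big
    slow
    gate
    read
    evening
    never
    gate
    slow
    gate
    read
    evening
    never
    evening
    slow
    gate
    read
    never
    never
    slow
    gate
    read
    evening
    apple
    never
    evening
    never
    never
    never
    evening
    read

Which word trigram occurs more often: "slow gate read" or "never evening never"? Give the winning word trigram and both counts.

"slow gate read": 4 occurrences
"never evening never": 1 occurrence

"slow gate read" (4 vs 1)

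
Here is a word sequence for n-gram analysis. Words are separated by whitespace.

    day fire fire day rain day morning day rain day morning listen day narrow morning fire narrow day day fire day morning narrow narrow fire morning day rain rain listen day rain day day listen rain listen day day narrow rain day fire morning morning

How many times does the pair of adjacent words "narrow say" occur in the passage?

Scanning the 44 overlapping bigram windows for "narrow say":
  (none found)

0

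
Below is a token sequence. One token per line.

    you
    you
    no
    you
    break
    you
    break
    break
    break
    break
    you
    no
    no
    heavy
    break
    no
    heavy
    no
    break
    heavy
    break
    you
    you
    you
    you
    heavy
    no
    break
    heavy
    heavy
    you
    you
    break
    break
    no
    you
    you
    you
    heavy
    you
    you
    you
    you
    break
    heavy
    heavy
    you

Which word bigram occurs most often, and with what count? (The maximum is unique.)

"you you", 10 times

Bigram frequencies (highest first):
  you you: 10
  you break: 4
  break break: 4
  break you: 3
  break heavy: 3
  heavy you: 3
  … (10 more, each ≤ 2)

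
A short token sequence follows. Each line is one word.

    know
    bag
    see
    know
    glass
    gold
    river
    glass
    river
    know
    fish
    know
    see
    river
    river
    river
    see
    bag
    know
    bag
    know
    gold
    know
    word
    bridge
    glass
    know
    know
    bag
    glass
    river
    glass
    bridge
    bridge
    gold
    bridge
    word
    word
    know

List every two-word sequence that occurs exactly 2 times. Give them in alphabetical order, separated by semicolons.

Bigram counts meeting the condition (exactly 2 times):
  bag know: 2
  glass river: 2
  river glass: 2
  river river: 2

bag know; glass river; river glass; river river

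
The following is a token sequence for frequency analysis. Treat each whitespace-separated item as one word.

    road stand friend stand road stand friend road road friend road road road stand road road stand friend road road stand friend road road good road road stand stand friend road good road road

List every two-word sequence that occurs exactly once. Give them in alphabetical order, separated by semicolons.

Bigram counts meeting the condition (exactly once):
  friend stand: 1
  road friend: 1
  stand stand: 1

friend stand; road friend; stand stand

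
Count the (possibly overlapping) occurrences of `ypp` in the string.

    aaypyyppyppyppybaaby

3

Sliding a length-3 window over the 20 characters (18 positions):
  position 6–8: ypp
  position 9–11: ypp
  position 12–14: ypp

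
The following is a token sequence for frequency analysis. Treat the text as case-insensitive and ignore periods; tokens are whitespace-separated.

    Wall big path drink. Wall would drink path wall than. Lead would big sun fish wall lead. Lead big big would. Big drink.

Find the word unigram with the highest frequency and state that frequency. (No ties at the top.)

"big", 5 times

Unigram frequencies (highest first):
  big: 5
  wall: 4
  drink: 3
  would: 3
  lead: 3
  path: 2
  … (3 more, each ≤ 1)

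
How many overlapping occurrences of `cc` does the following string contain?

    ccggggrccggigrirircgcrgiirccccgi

Sliding a length-2 window over the 32 characters (31 positions):
  position 1–2: cc
  position 8–9: cc
  position 27–28: cc
  position 28–29: cc
  position 29–30: cc

5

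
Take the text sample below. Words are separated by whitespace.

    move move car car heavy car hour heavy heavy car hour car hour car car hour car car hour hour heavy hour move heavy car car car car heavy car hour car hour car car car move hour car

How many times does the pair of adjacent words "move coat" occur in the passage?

0

Scanning the 38 overlapping bigram windows for "move coat":
  (none found)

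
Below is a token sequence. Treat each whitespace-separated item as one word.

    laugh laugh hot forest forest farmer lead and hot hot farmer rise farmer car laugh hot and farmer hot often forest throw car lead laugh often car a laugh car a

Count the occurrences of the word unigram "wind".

Scanning the 31 tokens for "wind":
  (none found)

0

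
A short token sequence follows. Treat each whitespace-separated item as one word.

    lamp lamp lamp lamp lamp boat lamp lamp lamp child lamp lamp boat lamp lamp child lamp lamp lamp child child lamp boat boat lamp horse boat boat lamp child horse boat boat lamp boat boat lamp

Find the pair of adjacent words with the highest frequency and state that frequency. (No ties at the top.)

"lamp lamp", 10 times

Bigram frequencies (highest first):
  lamp lamp: 10
  boat lamp: 6
  lamp boat: 4
  lamp child: 4
  boat boat: 4
  child lamp: 3
  … (4 more, each ≤ 2)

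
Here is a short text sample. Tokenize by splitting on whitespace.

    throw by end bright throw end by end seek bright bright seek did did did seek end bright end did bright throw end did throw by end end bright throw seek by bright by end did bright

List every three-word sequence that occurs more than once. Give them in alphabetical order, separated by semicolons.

bright throw end; end bright throw; end did bright; throw by end

Trigram counts meeting the condition (more than once):
  bright throw end: 2
  end bright throw: 2
  end did bright: 2
  throw by end: 2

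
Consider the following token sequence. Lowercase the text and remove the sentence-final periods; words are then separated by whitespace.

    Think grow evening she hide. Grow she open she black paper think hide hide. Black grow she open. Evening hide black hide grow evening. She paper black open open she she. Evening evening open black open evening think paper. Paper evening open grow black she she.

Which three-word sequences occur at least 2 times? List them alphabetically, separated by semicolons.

Trigram counts meeting the condition (at least 2 times):
  grow evening she: 2
  grow she open: 2

grow evening she; grow she open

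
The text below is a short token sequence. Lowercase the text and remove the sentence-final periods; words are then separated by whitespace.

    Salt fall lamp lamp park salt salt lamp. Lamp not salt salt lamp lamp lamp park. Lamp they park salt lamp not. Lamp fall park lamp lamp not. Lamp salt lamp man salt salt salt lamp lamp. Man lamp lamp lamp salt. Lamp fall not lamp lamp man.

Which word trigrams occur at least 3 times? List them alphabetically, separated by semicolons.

salt lamp lamp; salt salt lamp

Trigram counts meeting the condition (at least 3 times):
  salt lamp lamp: 3
  salt salt lamp: 3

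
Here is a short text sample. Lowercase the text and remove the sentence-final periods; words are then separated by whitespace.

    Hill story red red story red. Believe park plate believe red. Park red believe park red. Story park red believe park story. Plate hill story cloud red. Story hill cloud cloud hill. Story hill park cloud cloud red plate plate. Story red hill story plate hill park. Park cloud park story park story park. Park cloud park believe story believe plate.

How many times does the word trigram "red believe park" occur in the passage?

3

Scanning the 59 overlapping trigram windows for "red believe park":
  position 6–8: red believe park
  position 13–15: red believe park
  position 19–21: red believe park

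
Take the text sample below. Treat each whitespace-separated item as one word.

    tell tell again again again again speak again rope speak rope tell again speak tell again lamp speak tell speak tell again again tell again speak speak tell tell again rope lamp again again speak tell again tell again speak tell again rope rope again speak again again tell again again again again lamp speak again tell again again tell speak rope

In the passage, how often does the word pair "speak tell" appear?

Scanning the 61 overlapping bigram windows for "speak tell":
  position 14–15: speak tell
  position 18–19: speak tell
  position 20–21: speak tell
  position 27–28: speak tell
  position 35–36: speak tell
  position 40–41: speak tell

6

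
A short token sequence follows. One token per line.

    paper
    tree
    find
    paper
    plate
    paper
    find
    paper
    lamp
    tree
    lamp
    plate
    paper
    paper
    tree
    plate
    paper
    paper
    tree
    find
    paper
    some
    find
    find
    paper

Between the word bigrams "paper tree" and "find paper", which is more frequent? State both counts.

"paper tree": 3 occurrences
"find paper": 4 occurrences

"find paper" (4 vs 3)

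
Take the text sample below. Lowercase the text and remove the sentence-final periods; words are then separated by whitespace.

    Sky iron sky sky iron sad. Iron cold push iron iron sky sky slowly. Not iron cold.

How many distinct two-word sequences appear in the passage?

12

17 tokens → 16 bigram windows in total.
Repeated bigrams (each contributes count−1 duplicates):
  iron cold: 2
  iron sky: 2
  sky iron: 2
  sky sky: 2
4 duplicate windows → 16 − 4 = 12 distinct.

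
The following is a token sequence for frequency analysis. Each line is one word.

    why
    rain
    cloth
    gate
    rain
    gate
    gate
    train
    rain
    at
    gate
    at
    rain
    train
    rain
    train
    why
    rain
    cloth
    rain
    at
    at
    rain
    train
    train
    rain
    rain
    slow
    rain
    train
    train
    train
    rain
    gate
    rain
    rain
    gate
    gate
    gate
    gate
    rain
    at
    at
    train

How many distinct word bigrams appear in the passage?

44 tokens → 43 bigram windows in total.
Repeated bigrams (each contributes count−1 duplicates):
  gate gate: 4
  rain train: 4
  train rain: 4
  gate rain: 3
  rain at: 3
  rain gate: 3
  train train: 3
  at at: 2
  … (4 more repeated)
22 duplicate windows → 43 − 22 = 21 distinct.

21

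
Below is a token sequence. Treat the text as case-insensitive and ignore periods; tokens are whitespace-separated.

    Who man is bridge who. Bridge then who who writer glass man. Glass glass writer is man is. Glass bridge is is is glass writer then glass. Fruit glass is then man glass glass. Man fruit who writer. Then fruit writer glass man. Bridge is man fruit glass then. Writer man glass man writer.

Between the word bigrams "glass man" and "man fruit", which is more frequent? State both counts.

"glass man" (4 vs 2)

"glass man": 4 occurrences
"man fruit": 2 occurrences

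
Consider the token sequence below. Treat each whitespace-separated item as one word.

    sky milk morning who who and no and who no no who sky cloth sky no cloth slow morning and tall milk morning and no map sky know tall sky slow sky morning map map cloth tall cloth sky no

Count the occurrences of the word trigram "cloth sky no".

2

Scanning the 38 overlapping trigram windows for "cloth sky no":
  position 14–16: cloth sky no
  position 38–40: cloth sky no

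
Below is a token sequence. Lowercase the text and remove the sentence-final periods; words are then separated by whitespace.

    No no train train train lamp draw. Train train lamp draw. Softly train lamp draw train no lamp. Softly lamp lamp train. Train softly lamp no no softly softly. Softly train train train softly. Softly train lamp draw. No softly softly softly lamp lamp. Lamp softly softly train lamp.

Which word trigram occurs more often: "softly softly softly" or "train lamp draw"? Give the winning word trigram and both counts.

"softly softly softly": 2 occurrences
"train lamp draw": 4 occurrences

"train lamp draw" (4 vs 2)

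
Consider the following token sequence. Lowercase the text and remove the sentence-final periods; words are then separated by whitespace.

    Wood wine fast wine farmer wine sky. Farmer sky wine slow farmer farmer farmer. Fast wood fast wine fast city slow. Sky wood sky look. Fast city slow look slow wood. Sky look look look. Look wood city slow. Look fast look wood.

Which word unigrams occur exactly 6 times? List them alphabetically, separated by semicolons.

fast; wood

Unigram counts meeting the condition (exactly 6 times):
  fast: 6
  wood: 6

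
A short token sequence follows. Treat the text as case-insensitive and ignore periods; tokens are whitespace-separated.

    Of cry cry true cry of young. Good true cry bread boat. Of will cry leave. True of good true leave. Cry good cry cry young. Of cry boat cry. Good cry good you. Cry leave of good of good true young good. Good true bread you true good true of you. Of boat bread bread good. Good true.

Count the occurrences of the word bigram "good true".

6

Scanning the 58 overlapping bigram windows for "good true":
  position 8–9: good true
  position 19–20: good true
  position 40–41: good true
  position 44–45: good true
  position 49–50: good true
  position 58–59: good true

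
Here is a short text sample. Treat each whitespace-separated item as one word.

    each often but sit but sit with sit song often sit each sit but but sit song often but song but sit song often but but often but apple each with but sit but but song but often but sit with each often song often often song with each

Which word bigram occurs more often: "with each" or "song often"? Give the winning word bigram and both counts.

"song often" (4 vs 2)

"with each": 2 occurrences
"song often": 4 occurrences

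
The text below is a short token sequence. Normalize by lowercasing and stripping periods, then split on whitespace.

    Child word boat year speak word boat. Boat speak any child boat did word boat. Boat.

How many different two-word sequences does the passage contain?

16 tokens → 15 bigram windows in total.
Repeated bigrams (each contributes count−1 duplicates):
  word boat: 3
  boat boat: 2
3 duplicate windows → 15 − 3 = 12 distinct.

12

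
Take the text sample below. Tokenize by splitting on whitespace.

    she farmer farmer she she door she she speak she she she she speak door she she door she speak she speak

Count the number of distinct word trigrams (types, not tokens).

14

22 tokens → 20 trigram windows in total.
Repeated trigrams (each contributes count−1 duplicates):
  door she she: 2
  she door she: 2
  she she door: 2
  she she she: 2
  she she speak: 2
  she speak she: 2
6 duplicate windows → 20 − 6 = 14 distinct.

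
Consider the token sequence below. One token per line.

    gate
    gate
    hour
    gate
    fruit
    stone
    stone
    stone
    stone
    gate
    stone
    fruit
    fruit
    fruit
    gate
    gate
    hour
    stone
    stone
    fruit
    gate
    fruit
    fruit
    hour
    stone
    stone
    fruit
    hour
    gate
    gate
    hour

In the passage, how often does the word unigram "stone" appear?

9

Scanning the 31 tokens for "stone":
  position 6: stone
  position 7: stone
  position 8: stone
  position 9: stone
  position 11: stone
  position 18: stone
  position 19: stone
  position 25: stone
  position 26: stone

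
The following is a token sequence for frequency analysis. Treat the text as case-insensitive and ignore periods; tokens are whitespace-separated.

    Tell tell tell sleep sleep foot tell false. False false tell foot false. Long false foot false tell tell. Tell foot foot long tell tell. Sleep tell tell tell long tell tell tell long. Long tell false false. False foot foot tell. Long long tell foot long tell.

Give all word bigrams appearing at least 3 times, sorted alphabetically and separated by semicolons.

false false; long tell; tell foot; tell long; tell tell

Bigram counts meeting the condition (at least 3 times):
  false false: 4
  long tell: 5
  tell foot: 3
  tell long: 3
  tell tell: 9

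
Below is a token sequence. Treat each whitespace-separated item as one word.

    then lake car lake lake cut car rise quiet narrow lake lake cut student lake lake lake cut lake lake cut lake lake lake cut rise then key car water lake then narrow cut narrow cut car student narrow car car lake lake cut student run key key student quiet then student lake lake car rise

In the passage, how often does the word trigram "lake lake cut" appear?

6

Scanning the 54 overlapping trigram windows for "lake lake cut":
  position 4–6: lake lake cut
  position 11–13: lake lake cut
  position 16–18: lake lake cut
  position 19–21: lake lake cut
  position 23–25: lake lake cut
  position 42–44: lake lake cut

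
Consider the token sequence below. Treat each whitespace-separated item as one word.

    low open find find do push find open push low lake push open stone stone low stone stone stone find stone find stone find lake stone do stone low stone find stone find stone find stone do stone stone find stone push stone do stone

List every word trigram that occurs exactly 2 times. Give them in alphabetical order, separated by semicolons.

Trigram counts meeting the condition (exactly 2 times):
  stone low stone: 2
  stone stone find: 2

stone low stone; stone stone find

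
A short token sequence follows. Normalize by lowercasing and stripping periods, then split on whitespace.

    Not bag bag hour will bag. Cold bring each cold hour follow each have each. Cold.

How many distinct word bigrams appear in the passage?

16 tokens → 15 bigram windows in total.
Repeated bigrams (each contributes count−1 duplicates):
  each cold: 2
1 duplicate windows → 15 − 1 = 14 distinct.

14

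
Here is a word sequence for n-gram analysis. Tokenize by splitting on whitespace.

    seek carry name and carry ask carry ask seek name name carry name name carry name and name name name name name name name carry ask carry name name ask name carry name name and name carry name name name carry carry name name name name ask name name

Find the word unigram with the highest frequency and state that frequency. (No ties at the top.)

"name", 28 times

Unigram frequencies (highest first):
  name: 28
  carry: 11
  ask: 5
  and: 3
  seek: 2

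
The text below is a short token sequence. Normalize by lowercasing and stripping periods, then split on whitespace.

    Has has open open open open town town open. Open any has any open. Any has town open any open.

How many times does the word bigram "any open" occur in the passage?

2

Scanning the 19 overlapping bigram windows for "any open":
  position 13–14: any open
  position 19–20: any open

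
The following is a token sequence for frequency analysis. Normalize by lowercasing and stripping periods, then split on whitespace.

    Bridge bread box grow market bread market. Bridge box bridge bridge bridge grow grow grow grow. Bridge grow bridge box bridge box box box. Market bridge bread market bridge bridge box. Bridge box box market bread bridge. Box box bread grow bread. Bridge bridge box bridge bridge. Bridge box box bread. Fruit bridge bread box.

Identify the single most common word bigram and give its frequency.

Bigram frequencies (highest first):
  bridge box: 8
  bridge bridge: 6
  box box: 5
  box bridge: 4
  bridge bread: 3
  market bridge: 3
  … (15 more, each ≤ 3)

"bridge box", 8 times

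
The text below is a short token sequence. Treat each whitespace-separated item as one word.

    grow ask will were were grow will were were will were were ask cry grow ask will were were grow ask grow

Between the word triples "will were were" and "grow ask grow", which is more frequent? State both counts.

"will were were" (4 vs 1)

"will were were": 4 occurrences
"grow ask grow": 1 occurrence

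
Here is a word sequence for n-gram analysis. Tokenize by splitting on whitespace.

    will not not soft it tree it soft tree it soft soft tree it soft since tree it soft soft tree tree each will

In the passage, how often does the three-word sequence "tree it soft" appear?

Scanning the 22 overlapping trigram windows for "tree it soft":
  position 6–8: tree it soft
  position 9–11: tree it soft
  position 13–15: tree it soft
  position 17–19: tree it soft

4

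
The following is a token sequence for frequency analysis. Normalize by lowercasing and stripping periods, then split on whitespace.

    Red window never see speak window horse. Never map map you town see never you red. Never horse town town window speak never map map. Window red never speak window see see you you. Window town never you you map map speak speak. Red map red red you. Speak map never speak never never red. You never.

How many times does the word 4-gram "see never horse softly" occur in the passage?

Scanning the 54 overlapping 4-gram windows for "see never horse softly":
  (none found)

0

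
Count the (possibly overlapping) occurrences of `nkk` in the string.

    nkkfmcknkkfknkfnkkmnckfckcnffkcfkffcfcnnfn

Sliding a length-3 window over the 42 characters (40 positions):
  position 1–3: nkk
  position 8–10: nkk
  position 16–18: nkk

3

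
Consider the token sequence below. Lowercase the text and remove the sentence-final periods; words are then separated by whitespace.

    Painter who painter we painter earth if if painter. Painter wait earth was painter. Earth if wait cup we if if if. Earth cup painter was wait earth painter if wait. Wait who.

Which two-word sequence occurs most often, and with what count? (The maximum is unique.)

"if if", 3 times

Bigram frequencies (highest first):
  if if: 3
  painter earth: 2
  earth if: 2
  wait earth: 2
  if wait: 2
  painter who: 1
  … (20 more, each ≤ 1)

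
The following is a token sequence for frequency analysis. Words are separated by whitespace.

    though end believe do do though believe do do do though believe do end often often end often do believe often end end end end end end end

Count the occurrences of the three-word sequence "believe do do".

2

Scanning the 26 overlapping trigram windows for "believe do do":
  position 3–5: believe do do
  position 7–9: believe do do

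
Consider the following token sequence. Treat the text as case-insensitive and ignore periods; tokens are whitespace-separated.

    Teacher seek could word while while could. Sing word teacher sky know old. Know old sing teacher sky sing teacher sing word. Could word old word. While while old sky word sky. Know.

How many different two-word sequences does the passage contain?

24

33 tokens → 32 bigram windows in total.
Repeated bigrams (each contributes count−1 duplicates):
  could word: 2
  know old: 2
  sing teacher: 2
  sing word: 2
  sky know: 2
  teacher sky: 2
  while while: 2
  word while: 2
8 duplicate windows → 32 − 8 = 24 distinct.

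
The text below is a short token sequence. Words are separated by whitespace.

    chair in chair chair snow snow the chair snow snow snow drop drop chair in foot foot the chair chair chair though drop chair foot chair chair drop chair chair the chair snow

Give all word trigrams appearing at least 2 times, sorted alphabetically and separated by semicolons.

chair snow snow; the chair snow

Trigram counts meeting the condition (at least 2 times):
  chair snow snow: 2
  the chair snow: 2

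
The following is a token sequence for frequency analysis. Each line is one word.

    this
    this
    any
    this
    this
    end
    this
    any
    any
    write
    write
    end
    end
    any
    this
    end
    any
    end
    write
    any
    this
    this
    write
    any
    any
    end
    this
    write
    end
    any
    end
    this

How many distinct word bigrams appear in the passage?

15

32 tokens → 31 bigram windows in total.
Repeated bigrams (each contributes count−1 duplicates):
  any end: 3
  any this: 3
  end any: 3
  end this: 3
  this this: 3
  any any: 2
  this any: 2
  this end: 2
  … (3 more repeated)
16 duplicate windows → 31 − 16 = 15 distinct.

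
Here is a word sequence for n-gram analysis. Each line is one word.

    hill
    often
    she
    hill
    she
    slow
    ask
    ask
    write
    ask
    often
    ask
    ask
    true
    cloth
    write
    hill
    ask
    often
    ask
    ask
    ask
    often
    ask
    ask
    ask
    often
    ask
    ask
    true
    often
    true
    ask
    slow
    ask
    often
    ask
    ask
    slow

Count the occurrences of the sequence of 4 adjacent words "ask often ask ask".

Scanning the 36 overlapping 4-gram windows for "ask often ask ask":
  position 10–13: ask often ask ask
  position 18–21: ask often ask ask
  position 22–25: ask often ask ask
  position 26–29: ask often ask ask
  position 35–38: ask often ask ask

5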